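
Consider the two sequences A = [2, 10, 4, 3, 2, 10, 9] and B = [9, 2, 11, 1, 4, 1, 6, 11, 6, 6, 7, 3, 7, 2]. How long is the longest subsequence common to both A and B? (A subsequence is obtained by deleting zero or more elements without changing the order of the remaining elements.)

4

Backtracking the LCS table gives one alignment: 2 (A1,B2) → 4 (A3,B5) → 3 (A4,B12) → 2 (A5,B14).
So the longest common subsequence has length 4.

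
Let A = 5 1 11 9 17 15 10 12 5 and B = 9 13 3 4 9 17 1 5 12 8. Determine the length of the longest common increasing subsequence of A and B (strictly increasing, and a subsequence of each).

2

A longest common strictly increasing subsequence is 9, 17 (length 2); it appears in order in both A and B, and no longer such subsequence exists.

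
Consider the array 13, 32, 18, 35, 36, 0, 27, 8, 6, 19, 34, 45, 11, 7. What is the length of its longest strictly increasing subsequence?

5

One longest increasing subsequence is 13, 32, 35, 36, 45 (positions 1,2,4,5,12), of length 5; no longer one exists.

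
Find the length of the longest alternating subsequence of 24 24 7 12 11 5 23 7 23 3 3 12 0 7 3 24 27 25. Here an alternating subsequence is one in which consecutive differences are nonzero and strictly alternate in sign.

Track the best alternating length ending on an up-step vs a down-step at each position: up/down = 1/1, 1/1, 1/2, 3/2, 3/4, 1/4, 5/2, 5/6, 7/2, 1/8, 1/8, 9/8, 1/10, 11/10, 11/12, 13/1, 13/1, 13/14.
The maximum over both is 14; one such subsequence is 24, 7, 12, 11, 23, 7, 23, 3, 12, 0, 7, 3, 27, 25.

14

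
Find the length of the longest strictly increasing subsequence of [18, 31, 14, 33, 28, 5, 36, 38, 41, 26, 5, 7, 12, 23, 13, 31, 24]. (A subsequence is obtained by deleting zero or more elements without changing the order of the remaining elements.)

6

Scanning left to right, the best length ending at each element is: 18→1, 31→2, 14→1, 33→3, 28→2, 5→1, 36→4, 38→5, 41→6, 26→2, 5→1, 7→2, 12→3, 23→4, 13→4, 31→5, 24→5.
So the longest increasing subsequence has length 6, e.g. 18, 31, 33, 36, 38, 41.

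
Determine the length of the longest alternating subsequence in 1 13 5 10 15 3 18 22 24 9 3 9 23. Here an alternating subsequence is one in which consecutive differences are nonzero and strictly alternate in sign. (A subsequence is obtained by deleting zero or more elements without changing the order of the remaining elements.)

Track the best alternating length ending on an up-step vs a down-step at each position: up/down = 1/1, 2/1, 2/3, 4/3, 4/1, 2/5, 6/1, 6/1, 6/1, 6/7, 2/7, 8/7, 8/7.
The maximum over both is 8; one such subsequence is 1, 13, 5, 10, 3, 18, 3, 9.

8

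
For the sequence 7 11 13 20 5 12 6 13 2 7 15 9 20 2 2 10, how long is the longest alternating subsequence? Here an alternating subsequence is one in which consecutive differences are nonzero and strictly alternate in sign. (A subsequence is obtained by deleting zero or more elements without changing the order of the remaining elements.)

12

Track the best alternating length ending on an up-step vs a down-step at each position: up/down = 1/1, 2/1, 2/1, 2/1, 1/3, 4/3, 4/5, 6/3, 1/7, 8/7, 8/3, 8/9, 10/1, 1/11, 1/11, 12/11.
The maximum over both is 12; one such subsequence is 7, 11, 5, 12, 6, 13, 2, 15, 9, 20, 2, 10.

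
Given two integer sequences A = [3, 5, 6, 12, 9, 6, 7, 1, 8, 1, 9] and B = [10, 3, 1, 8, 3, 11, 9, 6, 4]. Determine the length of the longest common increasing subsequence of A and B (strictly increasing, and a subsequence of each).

3

A longest common strictly increasing subsequence is 3, 8, 9 (length 3); it appears in order in both A and B, and no longer such subsequence exists.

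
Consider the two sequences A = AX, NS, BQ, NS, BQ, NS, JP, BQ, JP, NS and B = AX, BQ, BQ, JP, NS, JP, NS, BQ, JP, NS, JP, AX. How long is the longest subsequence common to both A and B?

8

Backtracking the LCS table gives one alignment: AX (A1,B1) → BQ (A3,B2) → BQ (A5,B3) → NS (A6,B5) → JP (A7,B6) → BQ (A8,B8) → JP (A9,B9) → NS (A10,B10).
So the longest common subsequence has length 8.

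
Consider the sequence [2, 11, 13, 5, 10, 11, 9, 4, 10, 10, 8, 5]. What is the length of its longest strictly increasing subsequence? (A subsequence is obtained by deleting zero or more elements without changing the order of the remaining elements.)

4

Let dp[i] be the longest increasing subsequence ending at position i. Then dp = [1, 2, 3, 2, 3, 4, 3, 2, 4, 4, 3, 3].
The maximum is 4; one witness is 2, 5, 10, 11 at positions 1,4,5,6.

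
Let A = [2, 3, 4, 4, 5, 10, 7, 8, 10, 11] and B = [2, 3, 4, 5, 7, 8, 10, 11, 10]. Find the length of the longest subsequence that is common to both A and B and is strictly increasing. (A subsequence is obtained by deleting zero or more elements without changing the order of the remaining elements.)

For each value that appears in both, track the longest common increasing run ending there.
The best achievable length is 8; one witness is 2, 3, 4, 5, 7, 8, 10, 11 (A-positions 1,2,3,5,7,8,9,10, B-positions 1,2,3,4,5,6,7,8).

8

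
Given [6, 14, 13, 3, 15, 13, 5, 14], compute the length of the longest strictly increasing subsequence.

One longest increasing subsequence is 6, 14, 15 (positions 1,2,5), of length 3; no longer one exists.

3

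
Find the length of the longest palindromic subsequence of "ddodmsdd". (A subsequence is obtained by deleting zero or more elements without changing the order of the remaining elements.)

5

Using dp[i][j] = 2 + dp[i+1][j−1] if the ends match, else max(dp[i+1][j], dp[i][j−1]):
dp[1][8] = 5. A witness is ddsdd at positions 1,2,6,7,8.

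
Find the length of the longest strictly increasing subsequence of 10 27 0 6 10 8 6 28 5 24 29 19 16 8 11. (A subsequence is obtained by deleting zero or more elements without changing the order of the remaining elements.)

Let dp[i] be the longest increasing subsequence ending at position i. Then dp = [1, 2, 1, 2, 3, 3, 2, 4, 2, 4, 5, 4, 4, 3, 4].
The maximum is 5; one witness is 0, 6, 10, 28, 29 at positions 3,4,5,8,11.

5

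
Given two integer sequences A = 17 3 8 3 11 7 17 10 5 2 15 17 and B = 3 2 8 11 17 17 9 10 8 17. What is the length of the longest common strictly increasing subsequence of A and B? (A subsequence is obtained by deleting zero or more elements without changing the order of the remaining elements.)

A longest common strictly increasing subsequence is 3, 8, 11, 17 (length 4); it appears in order in both A and B, and no longer such subsequence exists.

4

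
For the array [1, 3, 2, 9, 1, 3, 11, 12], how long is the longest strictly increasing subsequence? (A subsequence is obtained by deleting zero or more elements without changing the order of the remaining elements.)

5

One longest increasing subsequence is 1, 3, 9, 11, 12 (positions 1,2,4,7,8), of length 5; no longer one exists.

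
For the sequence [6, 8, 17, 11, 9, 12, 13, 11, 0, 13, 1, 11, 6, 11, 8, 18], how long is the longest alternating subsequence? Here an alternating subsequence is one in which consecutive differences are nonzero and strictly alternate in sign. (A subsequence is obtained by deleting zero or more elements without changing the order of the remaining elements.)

12

A longest alternating subsequence is 6, 17, 11, 12, 11, 13, 1, 11, 6, 11, 8, 18 (positions 1,3,4,6,8,10,11,12,13,14,15,16); its 11 consecutive differences strictly alternate in sign, and length 12 is optimal.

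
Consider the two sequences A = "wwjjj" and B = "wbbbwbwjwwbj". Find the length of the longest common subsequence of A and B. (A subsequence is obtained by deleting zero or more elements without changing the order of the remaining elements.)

A longest common subsequence is wwjj (length 4); the LCS DP confirms no longer common subsequence exists.

4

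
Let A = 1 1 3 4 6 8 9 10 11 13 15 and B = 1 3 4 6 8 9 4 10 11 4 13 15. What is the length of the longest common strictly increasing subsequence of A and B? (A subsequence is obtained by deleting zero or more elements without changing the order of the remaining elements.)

For each value that appears in both, track the longest common increasing run ending there.
The best achievable length is 10; one witness is 1, 3, 4, 6, 8, 9, 10, 11, 13, 15 (A-positions 1,3,4,5,6,7,8,9,10,11, B-positions 1,2,3,4,5,6,8,9,11,12).

10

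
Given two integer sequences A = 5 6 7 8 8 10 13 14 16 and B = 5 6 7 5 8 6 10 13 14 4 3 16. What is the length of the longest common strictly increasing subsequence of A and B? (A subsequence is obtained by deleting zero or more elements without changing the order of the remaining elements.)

For each value that appears in both, track the longest common increasing run ending there.
The best achievable length is 8; one witness is 5, 6, 7, 8, 10, 13, 14, 16 (A-positions 1,2,3,4,6,7,8,9, B-positions 1,2,3,5,7,8,9,12).

8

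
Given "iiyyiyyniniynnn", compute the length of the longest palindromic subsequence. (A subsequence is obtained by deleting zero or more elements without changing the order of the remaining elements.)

9

Using dp[i][j] = 2 + dp[i+1][j−1] if the ends match, else max(dp[i+1][j], dp[i][j−1]):
dp[1][15] = 9. A witness is iiyyiyyii at positions 1,2,3,4,5,6,7,9,11.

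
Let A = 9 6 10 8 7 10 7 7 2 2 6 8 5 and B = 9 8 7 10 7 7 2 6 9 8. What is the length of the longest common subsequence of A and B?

9

Backtracking the LCS table gives one alignment: 9 (A1,B1) → 8 (A4,B2) → 7 (A5,B3) → 10 (A6,B4) → 7 (A7,B5) → 7 (A8,B6) → 2 (A10,B7) → 6 (A11,B8) → 8 (A12,B10).
So the longest common subsequence has length 9.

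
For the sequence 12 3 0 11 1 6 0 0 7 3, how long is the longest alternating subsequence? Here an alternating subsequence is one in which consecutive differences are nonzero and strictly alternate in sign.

A longest alternating subsequence is 12, 3, 11, 1, 6, 0, 7, 3 (positions 1,2,4,5,6,7,9,10); its 7 consecutive differences strictly alternate in sign, and length 8 is optimal.

8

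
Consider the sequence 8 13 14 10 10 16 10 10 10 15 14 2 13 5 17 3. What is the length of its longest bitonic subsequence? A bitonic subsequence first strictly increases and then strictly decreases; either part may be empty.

9

Let inc[i] be the LIS ending at i and dec[i] the longest strictly decreasing subsequence starting at i. inc = [1, 2, 3, 2, 2, 4, 2, 2, 2, 4, 3, 1, 3, 2, 5, 2], dec = [3, 4, 4, 3, 3, 6, 3, 3, 3, 5, 4, 1, 3, 2, 2, 1].
max_i inc[i]+dec[i]−1 = 9, with one witness 8, 13, 14, 16, 15, 14, 13, 5, 3.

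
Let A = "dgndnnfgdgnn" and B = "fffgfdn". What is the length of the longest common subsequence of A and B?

Backtracking the LCS table gives one alignment: g (A2,B4) → f (A7,B5) → d (A9,B6) → n (A12,B7).
So the longest common subsequence has length 4.

4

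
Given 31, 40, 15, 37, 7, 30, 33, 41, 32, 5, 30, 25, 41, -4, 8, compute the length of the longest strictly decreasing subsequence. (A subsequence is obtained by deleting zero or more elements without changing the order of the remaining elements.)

Scanning left to right, the best length ending at each element is: 31→1, 40→1, 15→2, 37→2, 7→3, 30→3, 33→3, 41→1, 32→4, 5→5, 30→5, 25→6, 41→1, -4→7, 8→7.
So the longest decreasing subsequence has length 7, e.g. 40, 37, 33, 32, 30, 25, -4.

7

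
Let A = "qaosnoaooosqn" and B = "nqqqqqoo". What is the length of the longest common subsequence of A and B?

3

Backtracking the LCS table gives one alignment: q (A1,B6) → o (A9,B7) → o (A10,B8).
So the longest common subsequence has length 3.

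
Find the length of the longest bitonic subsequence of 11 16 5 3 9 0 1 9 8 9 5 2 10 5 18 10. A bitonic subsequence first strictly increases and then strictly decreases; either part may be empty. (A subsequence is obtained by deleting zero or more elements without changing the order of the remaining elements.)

Let inc[i] be the LIS ending at i and dec[i] the longest strictly decreasing subsequence starting at i. inc = [1, 2, 1, 1, 2, 1, 2, 3, 3, 4, 3, 3, 5, 4, 6, 5], dec = [5, 5, 3, 2, 4, 1, 1, 4, 3, 3, 2, 1, 2, 1, 2, 1].
max_i inc[i]+dec[i]−1 = 7, with one witness 0, 1, 8, 9, 10, 18, 10.

7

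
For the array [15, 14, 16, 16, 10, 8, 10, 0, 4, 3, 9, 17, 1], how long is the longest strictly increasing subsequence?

Let dp[i] be the longest increasing subsequence ending at position i. Then dp = [1, 1, 2, 2, 1, 1, 2, 1, 2, 2, 3, 4, 2].
The maximum is 4; one witness is 0, 4, 9, 17 at positions 8,9,11,12.

4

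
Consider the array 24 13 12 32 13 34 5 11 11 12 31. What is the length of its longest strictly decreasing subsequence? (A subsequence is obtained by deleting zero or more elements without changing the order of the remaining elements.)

Scanning left to right, the best length ending at each element is: 24→1, 13→2, 12→3, 32→1, 13→2, 34→1, 5→4, 11→4, 11→4, 12→3, 31→2.
So the longest decreasing subsequence has length 4, e.g. 24, 13, 12, 5.

4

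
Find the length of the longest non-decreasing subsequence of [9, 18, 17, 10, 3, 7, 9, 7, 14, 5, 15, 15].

6

Let dp[i] be the longest non-decreasing subsequence ending at position i. Then dp = [1, 2, 2, 2, 1, 2, 3, 3, 4, 2, 5, 6].
The maximum is 6; one witness is 3, 7, 9, 14, 15, 15 at positions 5,6,7,9,11,12.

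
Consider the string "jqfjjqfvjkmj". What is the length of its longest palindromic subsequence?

Using dp[i][j] = 2 + dp[i+1][j−1] if the ends match, else max(dp[i+1][j], dp[i][j−1]):
dp[1][12] = 6. A witness is jfjjfj at positions 1,3,4,5,7,12.

6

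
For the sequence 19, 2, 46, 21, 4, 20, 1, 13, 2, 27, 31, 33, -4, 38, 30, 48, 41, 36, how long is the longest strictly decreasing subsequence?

Let dp[i] be the longest decreasing subsequence ending at position i. Then dp = [1, 2, 1, 2, 3, 3, 4, 4, 5, 2, 2, 2, 6, 2, 3, 1, 2, 3].
The maximum is 6; one witness is 46, 21, 20, 13, 2, -4 at positions 3,4,6,8,9,13.

6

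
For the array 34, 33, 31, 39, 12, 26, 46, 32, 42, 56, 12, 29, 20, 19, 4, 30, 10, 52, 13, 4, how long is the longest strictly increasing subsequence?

5

Let dp[i] be the longest increasing subsequence ending at position i. Then dp = [1, 1, 1, 2, 1, 2, 3, 3, 4, 5, 1, 3, 2, 2, 1, 4, 2, 5, 3, 1].
The maximum is 5; one witness is 12, 26, 32, 42, 56 at positions 5,6,8,9,10.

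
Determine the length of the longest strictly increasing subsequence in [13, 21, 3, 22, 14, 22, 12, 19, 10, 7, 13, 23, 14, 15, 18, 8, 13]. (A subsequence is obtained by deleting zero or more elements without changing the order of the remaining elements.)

Let dp[i] be the longest increasing subsequence ending at position i. Then dp = [1, 2, 1, 3, 2, 3, 2, 3, 2, 2, 3, 4, 4, 5, 6, 3, 4].
The maximum is 6; one witness is 3, 12, 13, 14, 15, 18 at positions 3,7,11,13,14,15.

6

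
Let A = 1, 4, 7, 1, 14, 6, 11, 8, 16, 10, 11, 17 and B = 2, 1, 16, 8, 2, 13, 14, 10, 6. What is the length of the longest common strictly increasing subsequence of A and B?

For each value that appears in both, track the longest common increasing run ending there.
The best achievable length is 3; one witness is 1, 8, 10 (A-positions 1,8,10, B-positions 2,4,8).

3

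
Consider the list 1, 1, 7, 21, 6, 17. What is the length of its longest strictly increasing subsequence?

3

Let dp[i] be the longest increasing subsequence ending at position i. Then dp = [1, 1, 2, 3, 2, 3].
The maximum is 3; one witness is 1, 7, 21 at positions 1,3,4.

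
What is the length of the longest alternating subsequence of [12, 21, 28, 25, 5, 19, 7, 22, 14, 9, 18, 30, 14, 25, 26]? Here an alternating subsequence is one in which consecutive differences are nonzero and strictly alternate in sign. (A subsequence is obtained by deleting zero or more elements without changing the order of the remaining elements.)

10

A longest alternating subsequence is 12, 21, 5, 19, 7, 22, 14, 18, 14, 25 (positions 1,2,5,6,7,8,9,11,13,14); its 9 consecutive differences strictly alternate in sign, and length 10 is optimal.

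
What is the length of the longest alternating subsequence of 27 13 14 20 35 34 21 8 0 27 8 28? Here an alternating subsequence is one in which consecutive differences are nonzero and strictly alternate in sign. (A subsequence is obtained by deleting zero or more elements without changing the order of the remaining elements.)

7

A longest alternating subsequence is 27, 13, 35, 21, 27, 8, 28 (positions 1,2,5,7,10,11,12); its 6 consecutive differences strictly alternate in sign, and length 7 is optimal.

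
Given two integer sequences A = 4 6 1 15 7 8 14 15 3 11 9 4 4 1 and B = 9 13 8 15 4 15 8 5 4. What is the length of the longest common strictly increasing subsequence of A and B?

2

For each value that appears in both, track the longest common increasing run ending there.
The best achievable length is 2; one witness is 8, 15 (A-positions 6,8, B-positions 3,4).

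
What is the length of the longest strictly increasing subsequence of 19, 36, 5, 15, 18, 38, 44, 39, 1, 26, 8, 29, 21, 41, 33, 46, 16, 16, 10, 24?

7

Let dp[i] be the longest increasing subsequence ending at position i. Then dp = [1, 2, 1, 2, 3, 4, 5, 5, 1, 4, 2, 5, 4, 6, 6, 7, 3, 3, 3, 5].
The maximum is 7; one witness is 5, 15, 18, 38, 39, 41, 46 at positions 3,4,5,6,8,14,16.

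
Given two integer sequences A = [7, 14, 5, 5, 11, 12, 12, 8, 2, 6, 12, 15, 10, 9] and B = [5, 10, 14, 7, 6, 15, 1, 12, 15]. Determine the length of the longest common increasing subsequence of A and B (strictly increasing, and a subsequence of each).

A longest common strictly increasing subsequence is 5, 6, 12, 15 (length 4); it appears in order in both A and B, and no longer such subsequence exists.

4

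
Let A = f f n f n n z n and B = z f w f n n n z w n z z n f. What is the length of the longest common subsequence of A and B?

Backtracking the LCS table gives one alignment: f (A1,B2) → f (A2,B4) → n (A3,B6) → n (A5,B7) → n (A6,B10) → z (A7,B12) → n (A8,B13).
So the longest common subsequence has length 7.

7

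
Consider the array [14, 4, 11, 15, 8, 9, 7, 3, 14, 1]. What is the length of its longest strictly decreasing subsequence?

One longest decreasing subsequence is 14, 11, 8, 7, 3, 1 (positions 1,3,5,7,8,10), of length 6; no longer one exists.

6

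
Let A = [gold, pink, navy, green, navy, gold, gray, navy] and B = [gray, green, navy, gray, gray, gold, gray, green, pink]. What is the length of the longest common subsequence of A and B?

4

A longest common subsequence is green, navy, gold, gray (length 4); the LCS DP confirms no longer common subsequence exists.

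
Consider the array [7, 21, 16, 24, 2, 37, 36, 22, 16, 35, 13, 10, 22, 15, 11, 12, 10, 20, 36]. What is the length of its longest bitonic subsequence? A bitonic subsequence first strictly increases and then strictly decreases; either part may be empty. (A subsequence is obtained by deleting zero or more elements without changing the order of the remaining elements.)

One longest bitonic subsequence is 7, 21, 24, 37, 36, 35, 22, 15, 12, 10 (positions 1,2,4,6,7,10,13,14,16,17): it rises to 37 then falls. Length 10 is optimal.

10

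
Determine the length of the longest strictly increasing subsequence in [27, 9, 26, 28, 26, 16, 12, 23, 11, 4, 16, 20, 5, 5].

4

One longest increasing subsequence is 9, 12, 16, 20 (positions 2,7,11,12), of length 4; no longer one exists.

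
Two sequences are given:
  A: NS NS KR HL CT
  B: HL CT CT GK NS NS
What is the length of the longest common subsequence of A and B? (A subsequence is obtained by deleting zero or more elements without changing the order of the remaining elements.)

Backtracking the LCS table gives one alignment: NS (A1,B5) → NS (A2,B6).
So the longest common subsequence has length 2.

2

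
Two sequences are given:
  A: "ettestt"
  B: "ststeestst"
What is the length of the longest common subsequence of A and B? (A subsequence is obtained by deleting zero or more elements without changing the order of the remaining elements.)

Backtracking the LCS table gives one alignment: t (A2,B2) → t (A3,B4) → e (A4,B6) → s (A5,B7) → t (A6,B8) → t (A7,B10).
So the longest common subsequence has length 6.

6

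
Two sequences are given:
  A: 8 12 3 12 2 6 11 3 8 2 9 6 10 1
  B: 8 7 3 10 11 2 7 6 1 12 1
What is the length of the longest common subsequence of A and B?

A longest common subsequence is 8, 3, 11, 2, 6, 1 (length 6); the LCS DP confirms no longer common subsequence exists.

6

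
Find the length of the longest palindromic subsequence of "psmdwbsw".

3

One longest palindromic subsequence is wsw (positions 5,7,8); it reads the same forward and backward, and the interval DP gives dp[1][8] = 3.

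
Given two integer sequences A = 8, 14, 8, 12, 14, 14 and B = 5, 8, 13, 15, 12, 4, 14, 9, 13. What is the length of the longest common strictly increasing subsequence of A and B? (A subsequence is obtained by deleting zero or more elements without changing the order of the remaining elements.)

3

For each value that appears in both, track the longest common increasing run ending there.
The best achievable length is 3; one witness is 8, 12, 14 (A-positions 1,4,5, B-positions 2,5,7).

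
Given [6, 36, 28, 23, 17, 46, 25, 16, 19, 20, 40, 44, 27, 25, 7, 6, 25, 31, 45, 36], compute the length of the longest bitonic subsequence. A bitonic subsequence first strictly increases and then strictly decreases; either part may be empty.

10

Let inc[i] be the LIS ending at i and dec[i] the longest strictly decreasing subsequence starting at i. inc = [1, 2, 2, 2, 2, 3, 3, 2, 3, 4, 5, 6, 5, 5, 2, 1, 5, 6, 7, 7], dec = [1, 7, 6, 5, 4, 6, 4, 3, 3, 3, 5, 5, 4, 3, 2, 1, 1, 1, 2, 1].
max_i inc[i]+dec[i]−1 = 10, with one witness 6, 17, 19, 20, 40, 44, 27, 25, 7, 6.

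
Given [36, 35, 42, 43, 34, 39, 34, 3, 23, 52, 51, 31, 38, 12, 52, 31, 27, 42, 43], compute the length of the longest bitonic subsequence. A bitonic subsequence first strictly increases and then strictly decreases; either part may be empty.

One longest bitonic subsequence is 36, 42, 43, 52, 51, 38, 31, 27 (positions 1,3,4,10,11,13,16,17): it rises to 52 then falls. Length 8 is optimal.

8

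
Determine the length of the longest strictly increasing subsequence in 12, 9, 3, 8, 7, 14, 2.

Scanning left to right, the best length ending at each element is: 12→1, 9→1, 3→1, 8→2, 7→2, 14→3, 2→1.
So the longest increasing subsequence has length 3, e.g. 3, 8, 14.

3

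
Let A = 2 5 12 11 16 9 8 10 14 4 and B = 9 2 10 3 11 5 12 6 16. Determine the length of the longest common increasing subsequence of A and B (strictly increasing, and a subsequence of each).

A longest common strictly increasing subsequence is 2, 5, 12, 16 (length 4); it appears in order in both A and B, and no longer such subsequence exists.

4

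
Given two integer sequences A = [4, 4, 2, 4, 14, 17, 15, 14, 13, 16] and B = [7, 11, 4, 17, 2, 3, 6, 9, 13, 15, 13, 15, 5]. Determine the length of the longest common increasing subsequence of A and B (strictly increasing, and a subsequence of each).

2

For each value that appears in both, track the longest common increasing run ending there.
The best achievable length is 2; one witness is 4, 17 (A-positions 1,6, B-positions 3,4).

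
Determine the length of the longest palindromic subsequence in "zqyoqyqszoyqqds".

One longest palindromic subsequence is qyoqyqoyq (positions 2,3,4,5,6,7,10,11,13); it reads the same forward and backward, and the interval DP gives dp[1][15] = 9.

9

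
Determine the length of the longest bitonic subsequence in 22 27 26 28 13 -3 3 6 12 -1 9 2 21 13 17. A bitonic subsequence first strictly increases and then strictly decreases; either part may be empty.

Let inc[i] be the LIS ending at i and dec[i] the longest strictly decreasing subsequence starting at i. inc = [1, 2, 2, 3, 1, 1, 2, 3, 4, 2, 4, 3, 5, 5, 6], dec = [5, 6, 5, 5, 4, 1, 2, 2, 3, 1, 2, 1, 2, 1, 1].
max_i inc[i]+dec[i]−1 = 7, with one witness 22, 27, 26, 13, 12, 9, 2.

7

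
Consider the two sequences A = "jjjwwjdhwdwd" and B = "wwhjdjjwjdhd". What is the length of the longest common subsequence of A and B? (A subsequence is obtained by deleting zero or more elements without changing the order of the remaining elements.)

Backtracking the LCS table gives one alignment: j (A1,B4) → j (A2,B6) → j (A3,B7) → w (A5,B8) → j (A6,B9) → d (A7,B10) → h (A8,B11) → d (A12,B12).
So the longest common subsequence has length 8.

8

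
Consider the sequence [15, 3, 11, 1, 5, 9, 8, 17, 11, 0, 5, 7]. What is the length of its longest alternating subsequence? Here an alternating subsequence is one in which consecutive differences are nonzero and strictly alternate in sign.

Track the best alternating length ending on an up-step vs a down-step at each position: up/down = 1/1, 1/2, 3/2, 1/4, 5/4, 5/4, 5/6, 7/1, 7/8, 1/8, 9/8, 9/8.
The maximum over both is 9; one such subsequence is 15, 3, 11, 1, 9, 8, 17, 0, 5.

9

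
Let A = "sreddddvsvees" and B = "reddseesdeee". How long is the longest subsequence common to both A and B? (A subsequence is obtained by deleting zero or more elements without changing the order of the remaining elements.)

8

A longest common subsequence is reddsees (length 8); the LCS DP confirms no longer common subsequence exists.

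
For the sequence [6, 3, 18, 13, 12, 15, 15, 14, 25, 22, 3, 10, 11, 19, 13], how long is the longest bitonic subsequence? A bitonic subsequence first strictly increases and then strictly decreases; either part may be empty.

7

Let inc[i] be the LIS ending at i and dec[i] the longest strictly decreasing subsequence starting at i. inc = [1, 1, 2, 2, 2, 3, 3, 3, 4, 4, 1, 2, 3, 4, 4], dec = [2, 1, 4, 3, 2, 3, 3, 2, 4, 3, 1, 1, 1, 2, 1].
max_i inc[i]+dec[i]−1 = 7, with one witness 6, 13, 15, 25, 22, 19, 13.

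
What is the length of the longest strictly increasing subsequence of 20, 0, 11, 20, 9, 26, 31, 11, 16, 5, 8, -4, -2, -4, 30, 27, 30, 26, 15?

6

Let dp[i] be the longest increasing subsequence ending at position i. Then dp = [1, 1, 2, 3, 2, 4, 5, 3, 4, 2, 3, 1, 2, 1, 5, 5, 6, 5, 4].
The maximum is 6; one witness is 0, 11, 20, 26, 27, 30 at positions 2,3,4,6,16,17.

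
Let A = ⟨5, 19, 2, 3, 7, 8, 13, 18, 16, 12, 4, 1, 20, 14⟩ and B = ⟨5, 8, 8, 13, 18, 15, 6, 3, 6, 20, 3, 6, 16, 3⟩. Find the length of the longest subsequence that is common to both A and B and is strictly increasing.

5

A longest common strictly increasing subsequence is 5, 8, 13, 18, 20 (length 5); it appears in order in both A and B, and no longer such subsequence exists.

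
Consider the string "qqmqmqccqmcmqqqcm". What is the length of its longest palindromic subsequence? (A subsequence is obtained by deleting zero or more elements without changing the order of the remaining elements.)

12

One longest palindromic subsequence is qqqmqccqmqqq (positions 1,2,4,5,6,7,8,9,12,13,14,15); it reads the same forward and backward, and the interval DP gives dp[1][17] = 12.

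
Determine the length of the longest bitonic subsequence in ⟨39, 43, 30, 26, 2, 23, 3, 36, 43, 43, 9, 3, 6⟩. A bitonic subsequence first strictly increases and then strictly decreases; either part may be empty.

7

Let inc[i] be the LIS ending at i and dec[i] the longest strictly decreasing subsequence starting at i. inc = [1, 2, 1, 1, 1, 2, 2, 3, 4, 4, 3, 2, 3], dec = [6, 6, 5, 4, 1, 3, 1, 3, 3, 3, 2, 1, 1].
max_i inc[i]+dec[i]−1 = 7, with one witness 39, 43, 30, 26, 23, 9, 6.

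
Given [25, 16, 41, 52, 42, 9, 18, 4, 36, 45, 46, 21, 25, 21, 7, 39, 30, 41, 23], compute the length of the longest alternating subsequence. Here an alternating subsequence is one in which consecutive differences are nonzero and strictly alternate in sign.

14

A longest alternating subsequence is 25, 16, 41, 9, 18, 4, 36, 21, 25, 21, 39, 30, 41, 23 (positions 1,2,3,6,7,8,9,12,13,14,16,17,18,19); its 13 consecutive differences strictly alternate in sign, and length 14 is optimal.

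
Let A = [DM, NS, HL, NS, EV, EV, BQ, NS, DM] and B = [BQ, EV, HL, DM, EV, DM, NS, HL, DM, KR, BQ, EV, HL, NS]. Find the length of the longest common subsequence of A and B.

5

Backtracking the LCS table gives one alignment: DM (A1,B6) → NS (A2,B7) → HL (A3,B8) → EV (A5,B12) → NS (A8,B14).
So the longest common subsequence has length 5.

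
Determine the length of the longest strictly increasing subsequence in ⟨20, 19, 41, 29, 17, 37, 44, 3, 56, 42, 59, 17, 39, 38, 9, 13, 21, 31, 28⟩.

6

Let dp[i] be the longest increasing subsequence ending at position i. Then dp = [1, 1, 2, 2, 1, 3, 4, 1, 5, 4, 6, 2, 4, 4, 2, 3, 4, 5, 5].
The maximum is 6; one witness is 20, 29, 37, 44, 56, 59 at positions 1,4,6,7,9,11.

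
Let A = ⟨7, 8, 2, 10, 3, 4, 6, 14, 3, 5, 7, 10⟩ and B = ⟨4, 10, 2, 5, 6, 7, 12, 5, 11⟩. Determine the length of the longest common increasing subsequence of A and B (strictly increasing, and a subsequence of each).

A longest common strictly increasing subsequence is 4, 5, 7 (length 3); it appears in order in both A and B, and no longer such subsequence exists.

3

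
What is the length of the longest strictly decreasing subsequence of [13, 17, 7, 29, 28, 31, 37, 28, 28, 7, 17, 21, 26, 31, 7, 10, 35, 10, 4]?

One longest decreasing subsequence is 29, 28, 17, 7, 4 (positions 4,5,11,15,19), of length 5; no longer one exists.

5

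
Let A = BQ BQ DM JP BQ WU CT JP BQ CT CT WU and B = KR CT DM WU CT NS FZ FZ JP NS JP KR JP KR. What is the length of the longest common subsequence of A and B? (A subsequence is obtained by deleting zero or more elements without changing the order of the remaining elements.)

4

A longest common subsequence is DM, WU, CT, JP (length 4); the LCS DP confirms no longer common subsequence exists.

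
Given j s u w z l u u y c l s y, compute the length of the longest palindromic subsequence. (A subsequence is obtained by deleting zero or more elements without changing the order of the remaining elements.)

6

Using dp[i][j] = 2 + dp[i+1][j−1] if the ends match, else max(dp[i+1][j], dp[i][j−1]):
dp[1][13] = 6. A witness is sluuls at positions 2,6,7,8,11,12.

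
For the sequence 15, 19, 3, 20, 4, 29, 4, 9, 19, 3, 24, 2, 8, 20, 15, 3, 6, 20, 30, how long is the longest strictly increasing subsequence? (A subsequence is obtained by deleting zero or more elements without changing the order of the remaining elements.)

Let dp[i] be the longest increasing subsequence ending at position i. Then dp = [1, 2, 1, 3, 2, 4, 2, 3, 4, 1, 5, 1, 3, 5, 4, 2, 3, 5, 6].
The maximum is 6; one witness is 3, 4, 9, 19, 24, 30 at positions 3,5,8,9,11,19.

6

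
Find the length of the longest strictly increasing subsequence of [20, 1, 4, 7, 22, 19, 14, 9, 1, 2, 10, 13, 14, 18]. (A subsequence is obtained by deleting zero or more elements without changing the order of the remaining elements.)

8

Scanning left to right, the best length ending at each element is: 20→1, 1→1, 4→2, 7→3, 22→4, 19→4, 14→4, 9→4, 1→1, 2→2, 10→5, 13→6, 14→7, 18→8.
So the longest increasing subsequence has length 8, e.g. 1, 4, 7, 9, 10, 13, 14, 18.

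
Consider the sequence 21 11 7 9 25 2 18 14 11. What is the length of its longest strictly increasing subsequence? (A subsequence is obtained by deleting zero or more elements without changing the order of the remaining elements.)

3

One longest increasing subsequence is 7, 9, 25 (positions 3,4,5), of length 3; no longer one exists.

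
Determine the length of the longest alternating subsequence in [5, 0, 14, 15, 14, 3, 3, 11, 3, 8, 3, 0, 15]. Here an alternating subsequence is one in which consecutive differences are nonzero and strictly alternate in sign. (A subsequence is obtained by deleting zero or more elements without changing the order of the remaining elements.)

9

Track the best alternating length ending on an up-step vs a down-step at each position: up/down = 1/1, 1/2, 3/1, 3/1, 3/4, 3/4, 3/4, 5/4, 3/6, 7/6, 3/8, 1/8, 9/1.
The maximum over both is 9; one such subsequence is 5, 0, 14, 3, 11, 3, 8, 3, 15.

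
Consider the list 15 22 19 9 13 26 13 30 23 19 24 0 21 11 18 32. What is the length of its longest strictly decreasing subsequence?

Let dp[i] be the longest decreasing subsequence ending at position i. Then dp = [1, 1, 2, 3, 3, 1, 3, 1, 2, 3, 2, 4, 3, 4, 4, 1].
The maximum is 4; one witness is 22, 19, 9, 0 at positions 2,3,4,12.

4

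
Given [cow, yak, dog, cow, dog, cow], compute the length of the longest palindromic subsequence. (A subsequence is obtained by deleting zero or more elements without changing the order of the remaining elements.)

5

One longest palindromic subsequence is cow dog cow dog cow (positions 1,3,4,5,6); it reads the same forward and backward, and the interval DP gives dp[1][6] = 5.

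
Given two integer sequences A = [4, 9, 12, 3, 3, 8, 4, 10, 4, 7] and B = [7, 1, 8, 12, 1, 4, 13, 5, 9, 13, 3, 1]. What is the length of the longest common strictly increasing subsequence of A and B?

2

A longest common strictly increasing subsequence is 4, 9 (length 2); it appears in order in both A and B, and no longer such subsequence exists.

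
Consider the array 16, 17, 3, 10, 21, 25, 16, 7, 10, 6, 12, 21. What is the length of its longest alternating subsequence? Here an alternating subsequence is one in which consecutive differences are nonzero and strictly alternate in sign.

8

A longest alternating subsequence is 16, 17, 3, 10, 7, 10, 6, 12 (positions 1,2,3,4,8,9,10,11); its 7 consecutive differences strictly alternate in sign, and length 8 is optimal.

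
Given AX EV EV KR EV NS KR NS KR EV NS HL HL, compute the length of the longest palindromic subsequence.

7

One longest palindromic subsequence is EV KR NS KR NS KR EV (positions 3,4,6,7,8,9,10); it reads the same forward and backward, and the interval DP gives dp[1][13] = 7.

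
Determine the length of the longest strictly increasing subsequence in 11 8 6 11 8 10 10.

3

Scanning left to right, the best length ending at each element is: 11→1, 8→1, 6→1, 11→2, 8→2, 10→3, 10→3.
So the longest increasing subsequence has length 3, e.g. 6, 8, 10.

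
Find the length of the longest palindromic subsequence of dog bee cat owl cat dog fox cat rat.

One longest palindromic subsequence is dog cat owl cat dog (positions 1,3,4,5,6); it reads the same forward and backward, and the interval DP gives dp[1][9] = 5.

5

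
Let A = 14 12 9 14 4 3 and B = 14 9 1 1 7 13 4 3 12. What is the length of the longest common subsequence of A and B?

A longest common subsequence is 14, 9, 4, 3 (length 4); the LCS DP confirms no longer common subsequence exists.

4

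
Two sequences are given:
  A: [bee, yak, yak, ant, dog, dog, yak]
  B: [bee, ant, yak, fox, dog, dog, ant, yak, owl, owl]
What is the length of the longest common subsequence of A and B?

Backtracking the LCS table gives one alignment: bee (A1,B1) → yak (A2,B3) → dog (A5,B5) → dog (A6,B6) → yak (A7,B8).
So the longest common subsequence has length 5.

5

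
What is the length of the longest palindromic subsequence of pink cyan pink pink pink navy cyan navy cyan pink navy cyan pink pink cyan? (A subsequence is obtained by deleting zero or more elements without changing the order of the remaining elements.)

11

Using dp[i][j] = 2 + dp[i+1][j−1] if the ends match, else max(dp[i+1][j], dp[i][j−1]):
dp[1][15] = 11. A witness is cyan pink pink cyan navy pink navy cyan pink pink cyan at positions 2,3,4,7,8,10,11,12,13,14,15.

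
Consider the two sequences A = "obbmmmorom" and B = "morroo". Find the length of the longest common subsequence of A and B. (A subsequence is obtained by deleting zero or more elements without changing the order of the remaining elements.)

A longest common subsequence is moro (length 4); the LCS DP confirms no longer common subsequence exists.

4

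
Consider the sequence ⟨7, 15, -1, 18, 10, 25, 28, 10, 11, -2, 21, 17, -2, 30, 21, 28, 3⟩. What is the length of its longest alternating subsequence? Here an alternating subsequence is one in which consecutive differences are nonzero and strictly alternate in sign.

15

A longest alternating subsequence is 7, 15, -1, 18, 10, 25, 10, 11, -2, 21, 17, 30, 21, 28, 3 (positions 1,2,3,4,5,6,8,9,10,11,12,14,15,16,17); its 14 consecutive differences strictly alternate in sign, and length 15 is optimal.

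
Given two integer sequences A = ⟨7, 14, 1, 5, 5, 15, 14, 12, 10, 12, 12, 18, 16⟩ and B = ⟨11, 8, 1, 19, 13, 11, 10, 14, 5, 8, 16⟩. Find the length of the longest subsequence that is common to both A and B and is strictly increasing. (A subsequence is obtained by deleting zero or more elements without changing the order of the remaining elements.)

3

A longest common strictly increasing subsequence is 1, 10, 16 (length 3); it appears in order in both A and B, and no longer such subsequence exists.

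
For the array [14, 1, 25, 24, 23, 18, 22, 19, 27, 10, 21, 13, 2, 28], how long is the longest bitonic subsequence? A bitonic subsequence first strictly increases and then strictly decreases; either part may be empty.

8

One longest bitonic subsequence is 14, 25, 24, 23, 22, 21, 13, 2 (positions 1,3,4,5,7,11,12,13): it rises to 25 then falls. Length 8 is optimal.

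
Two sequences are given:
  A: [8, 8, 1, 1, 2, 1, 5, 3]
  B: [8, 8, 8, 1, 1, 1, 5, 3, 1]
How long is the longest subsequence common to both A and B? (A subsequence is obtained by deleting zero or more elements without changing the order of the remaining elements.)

7

Backtracking the LCS table gives one alignment: 8 (A1,B2) → 8 (A2,B3) → 1 (A3,B4) → 1 (A4,B5) → 1 (A6,B6) → 5 (A7,B7) → 3 (A8,B8).
So the longest common subsequence has length 7.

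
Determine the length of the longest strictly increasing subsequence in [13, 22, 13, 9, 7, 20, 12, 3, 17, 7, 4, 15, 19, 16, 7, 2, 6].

4

One longest increasing subsequence is 9, 12, 17, 19 (positions 4,7,9,13), of length 4; no longer one exists.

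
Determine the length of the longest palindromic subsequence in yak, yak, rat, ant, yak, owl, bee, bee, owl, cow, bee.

4

One longest palindromic subsequence is owl bee bee owl (positions 6,7,8,9); it reads the same forward and backward, and the interval DP gives dp[1][11] = 4.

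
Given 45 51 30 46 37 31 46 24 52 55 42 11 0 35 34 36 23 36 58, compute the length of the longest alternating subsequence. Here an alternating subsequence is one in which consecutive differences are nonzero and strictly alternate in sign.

Track the best alternating length ending on an up-step vs a down-step at each position: up/down = 1/1, 2/1, 1/3, 4/3, 4/5, 4/5, 6/3, 1/7, 8/1, 8/1, 8/9, 1/9, 1/9, 10/9, 10/11, 12/9, 10/13, 14/9, 14/1.
The maximum over both is 14; one such subsequence is 45, 51, 30, 46, 37, 46, 24, 52, 11, 35, 34, 36, 23, 36.

14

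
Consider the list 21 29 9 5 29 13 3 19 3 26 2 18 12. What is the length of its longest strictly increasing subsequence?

4

One longest increasing subsequence is 9, 13, 19, 26 (positions 3,6,8,10), of length 4; no longer one exists.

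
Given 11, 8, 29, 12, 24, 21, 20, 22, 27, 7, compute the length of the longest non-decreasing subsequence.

Let dp[i] be the longest non-decreasing subsequence ending at position i. Then dp = [1, 1, 2, 2, 3, 3, 3, 4, 5, 1].
The maximum is 5; one witness is 11, 12, 21, 22, 27 at positions 1,4,6,8,9.

5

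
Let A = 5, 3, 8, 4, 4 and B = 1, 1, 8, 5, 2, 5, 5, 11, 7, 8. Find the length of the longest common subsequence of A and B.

A longest common subsequence is 5, 8 (length 2); the LCS DP confirms no longer common subsequence exists.

2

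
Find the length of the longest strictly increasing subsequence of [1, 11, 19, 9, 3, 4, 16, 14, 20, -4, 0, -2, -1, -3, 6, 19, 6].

5

Let dp[i] be the longest increasing subsequence ending at position i. Then dp = [1, 2, 3, 2, 2, 3, 4, 4, 5, 1, 2, 2, 3, 2, 4, 5, 4].
The maximum is 5; one witness is 1, 3, 4, 16, 20 at positions 1,5,6,7,9.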